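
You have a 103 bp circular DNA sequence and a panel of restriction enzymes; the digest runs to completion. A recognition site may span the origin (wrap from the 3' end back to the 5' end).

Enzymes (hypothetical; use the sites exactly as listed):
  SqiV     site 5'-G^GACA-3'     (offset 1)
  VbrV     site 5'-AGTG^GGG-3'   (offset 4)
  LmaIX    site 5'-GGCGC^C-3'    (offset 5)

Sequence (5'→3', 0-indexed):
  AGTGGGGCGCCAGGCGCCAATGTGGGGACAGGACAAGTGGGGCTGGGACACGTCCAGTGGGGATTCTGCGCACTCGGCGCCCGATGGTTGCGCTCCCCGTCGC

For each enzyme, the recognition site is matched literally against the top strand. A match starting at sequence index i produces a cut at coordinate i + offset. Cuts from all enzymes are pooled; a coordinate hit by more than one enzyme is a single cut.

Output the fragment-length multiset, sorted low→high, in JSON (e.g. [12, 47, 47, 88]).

Per-enzyme occurrences:
  SqiV GGACA/1: at [25, 30, 45] ⇒ [26, 31, 46]
  VbrV AGTGGGG/4: at [0, 35, 55] ⇒ [4, 39, 59]
  LmaIX GGCGCC/5: at [5, 12, 75] ⇒ [10, 17, 80]

Pooled cuts: [4, 10, 17, 26, 31, 39, 46, 59, 80]

Fragments:
  4→10: 6 bp
  10→17: 7 bp
  17→26: 9 bp
  26→31: 5 bp
  31→39: 8 bp
  39→46: 7 bp
  46→59: 13 bp
  59→80: 21 bp
  80→4 (wrap): 103-80+4 = 27 bp

[5,6,7,7,8,9,13,21,27]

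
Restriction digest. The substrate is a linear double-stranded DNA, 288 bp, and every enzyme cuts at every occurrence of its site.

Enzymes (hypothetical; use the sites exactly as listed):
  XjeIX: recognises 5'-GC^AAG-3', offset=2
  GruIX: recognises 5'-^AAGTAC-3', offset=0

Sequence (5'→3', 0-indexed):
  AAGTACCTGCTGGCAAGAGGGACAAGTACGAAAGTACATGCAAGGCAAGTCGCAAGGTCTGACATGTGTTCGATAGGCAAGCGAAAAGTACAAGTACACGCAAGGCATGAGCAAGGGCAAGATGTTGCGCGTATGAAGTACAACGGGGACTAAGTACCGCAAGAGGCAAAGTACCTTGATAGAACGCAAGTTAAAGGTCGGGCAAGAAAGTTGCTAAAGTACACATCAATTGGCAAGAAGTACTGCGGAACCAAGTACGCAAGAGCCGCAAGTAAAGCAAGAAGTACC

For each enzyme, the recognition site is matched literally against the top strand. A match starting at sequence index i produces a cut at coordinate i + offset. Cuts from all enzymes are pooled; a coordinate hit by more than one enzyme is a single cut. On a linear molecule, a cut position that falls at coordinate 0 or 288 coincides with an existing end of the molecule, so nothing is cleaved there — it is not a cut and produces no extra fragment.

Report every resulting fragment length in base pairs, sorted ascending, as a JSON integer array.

Site scan:
  XjeIX (GCAAG, off=2): starts [12, 39, 44, 51, 76, 99, 110, 116, 158, 185, 201, 232, 258, 267, 276] → cuts [14, 41, 46, 53, 78, 101, 112, 118, 160, 187, 203, 234, 260, 269, 278]
  GruIX (AAGTAC, off=0): starts [0, 23, 31, 85, 91, 135, 151, 168, 216, 237, 252, 281] → cuts [23, 31, 85, 91, 135, 151, 168, 216, 237, 252, 281] (position 0 is a terminus of the linear molecule — no cut)

Pooled cuts: [14, 23, 31, 41, 46, 53, 78, 85, 91, 101, 112, 118, 135, 151, 160, 168, 187, 203, 216, 234, 237, 252, 260, 269, 278, 281]

Fragment lengths:
  [0,14): 14 bp
  [14,23): 9 bp
  [23,31): 8 bp
  [31,41): 10 bp
  [41,46): 5 bp
  [46,53): 7 bp
  [53,78): 25 bp
  [78,85): 7 bp
  [85,91): 6 bp
  [91,101): 10 bp
  [101,112): 11 bp
  [112,118): 6 bp
  [118,135): 17 bp
  [135,151): 16 bp
  [151,160): 9 bp
  [160,168): 8 bp
  [168,187): 19 bp
  [187,203): 16 bp
  [203,216): 13 bp
  [216,234): 18 bp
  [234,237): 3 bp
  [237,252): 15 bp
  [252,260): 8 bp
  [260,269): 9 bp
  [269,278): 9 bp
  [278,281): 3 bp
  [281,288): 7 bp

[3,3,5,6,6,7,7,7,8,8,8,9,9,9,9,10,10,11,13,14,15,16,16,17,18,19,25]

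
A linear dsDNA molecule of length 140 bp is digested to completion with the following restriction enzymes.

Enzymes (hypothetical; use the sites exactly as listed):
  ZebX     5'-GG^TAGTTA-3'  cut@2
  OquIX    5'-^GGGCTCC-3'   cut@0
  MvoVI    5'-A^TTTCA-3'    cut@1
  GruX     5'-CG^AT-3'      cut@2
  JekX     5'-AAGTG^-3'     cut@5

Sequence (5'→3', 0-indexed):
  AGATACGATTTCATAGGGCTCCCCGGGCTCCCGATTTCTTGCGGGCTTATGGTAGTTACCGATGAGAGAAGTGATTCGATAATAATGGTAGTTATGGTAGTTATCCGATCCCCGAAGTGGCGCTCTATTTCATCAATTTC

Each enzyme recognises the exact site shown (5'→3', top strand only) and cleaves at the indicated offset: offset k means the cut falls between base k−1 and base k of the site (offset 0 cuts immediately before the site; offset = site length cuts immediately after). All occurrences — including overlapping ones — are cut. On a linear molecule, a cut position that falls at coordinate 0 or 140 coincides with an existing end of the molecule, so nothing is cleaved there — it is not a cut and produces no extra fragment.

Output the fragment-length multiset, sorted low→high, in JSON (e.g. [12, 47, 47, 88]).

Scan for sites:
  ZebX GGTAGTTA/2: at [50, 86, 95] ⇒ [52, 88, 97]
  OquIX GGGCTCC/0: at [15, 24] ⇒ [15, 24]
  MvoVI ATTTCA/1: at [7, 126] ⇒ [8, 127]
  GruX CGAT/2: at [5, 31, 59, 76, 105] ⇒ [7, 33, 61, 78, 107]
  JekX AAGTG/5: at [68, 114] ⇒ [73, 119]

All cut coordinates (distinct, sorted): [7, 8, 15, 24, 33, 52, 61, 73, 78, 88, 97, 107, 119, 127]

Fragment lengths:
  [0,7): 7 bp
  [7,8): 1 bp
  [8,15): 7 bp
  [15,24): 9 bp
  [24,33): 9 bp
  [33,52): 19 bp
  [52,61): 9 bp
  [61,73): 12 bp
  [73,78): 5 bp
  [78,88): 10 bp
  [88,97): 9 bp
  [97,107): 10 bp
  [107,119): 12 bp
  [119,127): 8 bp
  [127,140): 13 bp

[1,5,7,7,8,9,9,9,9,10,10,12,12,13,19]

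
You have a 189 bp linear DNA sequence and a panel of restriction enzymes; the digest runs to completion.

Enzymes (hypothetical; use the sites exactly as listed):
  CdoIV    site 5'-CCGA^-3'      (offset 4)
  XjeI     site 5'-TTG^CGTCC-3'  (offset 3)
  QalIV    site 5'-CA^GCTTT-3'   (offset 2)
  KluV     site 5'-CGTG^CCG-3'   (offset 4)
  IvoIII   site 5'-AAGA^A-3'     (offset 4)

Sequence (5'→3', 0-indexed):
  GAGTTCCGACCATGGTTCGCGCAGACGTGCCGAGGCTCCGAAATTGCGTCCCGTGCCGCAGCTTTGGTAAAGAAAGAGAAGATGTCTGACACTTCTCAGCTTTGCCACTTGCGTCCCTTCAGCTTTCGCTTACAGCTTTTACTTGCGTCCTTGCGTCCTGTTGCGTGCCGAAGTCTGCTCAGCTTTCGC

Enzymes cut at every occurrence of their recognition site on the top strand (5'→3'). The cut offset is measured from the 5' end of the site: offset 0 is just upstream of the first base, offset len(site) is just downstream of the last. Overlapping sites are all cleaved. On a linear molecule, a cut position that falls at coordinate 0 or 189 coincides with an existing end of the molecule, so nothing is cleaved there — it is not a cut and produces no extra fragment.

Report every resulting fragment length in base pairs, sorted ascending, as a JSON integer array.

Per-enzyme occurrences:
  CdoIV (CCGA, off=4): starts [5, 29, 37, 167] → cuts [9, 33, 41, 171]
  XjeI (TTGCGTCC, off=3): starts [43, 108, 142, 150] → cuts [46, 111, 145, 153]
  QalIV (CAGCTTT, off=2): starts [58, 96, 119, 132, 179] → cuts [60, 98, 121, 134, 181]
  KluV (CGTGCCG, off=4): starts [25, 51, 163] → cuts [29, 55, 167]
  IvoIII (AAGAA, off=4): starts [69] → cuts [73]

Pooled cuts: [9, 29, 33, 41, 46, 55, 60, 73, 98, 111, 121, 134, 145, 153, 167, 171, 181]

Fragments:
  [0,9): 9 bp
  [9,29): 20 bp
  [29,33): 4 bp
  [33,41): 8 bp
  [41,46): 5 bp
  [46,55): 9 bp
  [55,60): 5 bp
  [60,73): 13 bp
  [73,98): 25 bp
  [98,111): 13 bp
  [111,121): 10 bp
  [121,134): 13 bp
  [134,145): 11 bp
  [145,153): 8 bp
  [153,167): 14 bp
  [167,171): 4 bp
  [171,181): 10 bp
  [181,189): 8 bp

[4,4,5,5,8,8,8,9,9,10,10,11,13,13,13,14,20,25]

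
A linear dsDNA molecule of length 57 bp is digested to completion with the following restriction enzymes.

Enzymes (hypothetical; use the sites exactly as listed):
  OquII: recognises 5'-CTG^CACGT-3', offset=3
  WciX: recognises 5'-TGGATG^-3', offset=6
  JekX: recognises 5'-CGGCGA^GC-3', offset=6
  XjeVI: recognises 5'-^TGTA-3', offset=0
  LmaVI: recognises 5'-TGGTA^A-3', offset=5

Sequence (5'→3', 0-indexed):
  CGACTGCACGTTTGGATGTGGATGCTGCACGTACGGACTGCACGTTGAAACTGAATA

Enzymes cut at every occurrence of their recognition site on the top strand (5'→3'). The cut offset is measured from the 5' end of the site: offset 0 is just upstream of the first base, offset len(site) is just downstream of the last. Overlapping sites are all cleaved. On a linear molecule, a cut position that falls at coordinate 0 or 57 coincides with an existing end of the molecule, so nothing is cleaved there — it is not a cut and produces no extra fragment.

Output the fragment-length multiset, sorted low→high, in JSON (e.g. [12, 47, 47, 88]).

[3,6,6,12,13,17]

Per-enzyme occurrences:
  OquII CTGCACGT/3: at [3, 24, 37] ⇒ [6, 27, 40]
  WciX TGGATG/6: at [12, 18] ⇒ [18, 24]
  JekX (CGGCGAGC, off=6): no sites
  XjeVI (TGTA, off=0): no sites
  LmaVI (TGGTAA, off=5): no sites

All cut coordinates (distinct, sorted): [6, 18, 24, 27, 40]

Fragments:
  [0,6): 6 bp
  [6,18): 12 bp
  [18,24): 6 bp
  [24,27): 3 bp
  [27,40): 13 bp
  [40,57): 17 bp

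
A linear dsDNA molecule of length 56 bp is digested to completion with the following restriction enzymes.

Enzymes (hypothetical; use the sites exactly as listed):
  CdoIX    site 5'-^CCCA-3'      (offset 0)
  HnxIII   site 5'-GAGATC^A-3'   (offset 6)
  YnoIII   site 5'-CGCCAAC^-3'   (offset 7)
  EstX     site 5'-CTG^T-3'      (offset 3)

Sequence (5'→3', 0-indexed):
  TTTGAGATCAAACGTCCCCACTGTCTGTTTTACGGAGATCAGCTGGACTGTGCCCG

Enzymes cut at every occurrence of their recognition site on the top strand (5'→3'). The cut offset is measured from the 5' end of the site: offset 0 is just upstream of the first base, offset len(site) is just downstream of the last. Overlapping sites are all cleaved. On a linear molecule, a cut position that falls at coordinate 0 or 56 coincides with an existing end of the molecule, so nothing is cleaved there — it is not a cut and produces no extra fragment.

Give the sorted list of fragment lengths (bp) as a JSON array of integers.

Scan for sites:
  CdoIX (CCCA, off=0): starts [16] → cuts [16]
  HnxIII (GAGATCA, off=6): starts [3, 34] → cuts [9, 40]
  YnoIII (CGCCAAC, off=7): no sites
  EstX (CTGT, off=3): starts [20, 24, 47] → cuts [23, 27, 50]

Pooled cuts: [9, 16, 23, 27, 40, 50]

Fragments:
  [0,9): 9 bp
  [9,16): 7 bp
  [16,23): 7 bp
  [23,27): 4 bp
  [27,40): 13 bp
  [40,50): 10 bp
  [50,56): 6 bp

[4,6,7,7,9,10,13]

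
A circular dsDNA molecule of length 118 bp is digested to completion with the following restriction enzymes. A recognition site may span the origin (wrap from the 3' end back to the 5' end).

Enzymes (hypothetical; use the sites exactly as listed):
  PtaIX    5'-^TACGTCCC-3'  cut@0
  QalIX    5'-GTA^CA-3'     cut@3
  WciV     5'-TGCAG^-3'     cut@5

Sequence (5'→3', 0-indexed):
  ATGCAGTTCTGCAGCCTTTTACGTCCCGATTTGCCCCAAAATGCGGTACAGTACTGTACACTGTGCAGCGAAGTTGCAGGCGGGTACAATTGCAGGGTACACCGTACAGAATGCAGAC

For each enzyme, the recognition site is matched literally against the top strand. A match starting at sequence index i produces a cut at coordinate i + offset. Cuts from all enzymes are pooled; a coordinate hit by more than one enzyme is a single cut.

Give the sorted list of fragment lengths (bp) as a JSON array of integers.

[4,5,7,7,8,8,9,10,10,10,11,29]

Site scan:
  PtaIX TACGTCCC/0: at [19] ⇒ [19]
  QalIX GTACA/3: at [45, 55, 83, 96, 103] ⇒ [48, 58, 86, 99, 106]
  WciV TGCAG/5: at [1, 9, 63, 74, 90, 111] ⇒ [6, 14, 68, 79, 95, 116]

All cut coordinates (distinct, sorted): [6, 14, 19, 48, 58, 68, 79, 86, 95, 99, 106, 116]

Fragments:
  6→14: 8 bp
  14→19: 5 bp
  19→48: 29 bp
  48→58: 10 bp
  58→68: 10 bp
  68→79: 11 bp
  79→86: 7 bp
  86→95: 9 bp
  95→99: 4 bp
  99→106: 7 bp
  106→116: 10 bp
  116→6 (wrap): 118-116+6 = 8 bp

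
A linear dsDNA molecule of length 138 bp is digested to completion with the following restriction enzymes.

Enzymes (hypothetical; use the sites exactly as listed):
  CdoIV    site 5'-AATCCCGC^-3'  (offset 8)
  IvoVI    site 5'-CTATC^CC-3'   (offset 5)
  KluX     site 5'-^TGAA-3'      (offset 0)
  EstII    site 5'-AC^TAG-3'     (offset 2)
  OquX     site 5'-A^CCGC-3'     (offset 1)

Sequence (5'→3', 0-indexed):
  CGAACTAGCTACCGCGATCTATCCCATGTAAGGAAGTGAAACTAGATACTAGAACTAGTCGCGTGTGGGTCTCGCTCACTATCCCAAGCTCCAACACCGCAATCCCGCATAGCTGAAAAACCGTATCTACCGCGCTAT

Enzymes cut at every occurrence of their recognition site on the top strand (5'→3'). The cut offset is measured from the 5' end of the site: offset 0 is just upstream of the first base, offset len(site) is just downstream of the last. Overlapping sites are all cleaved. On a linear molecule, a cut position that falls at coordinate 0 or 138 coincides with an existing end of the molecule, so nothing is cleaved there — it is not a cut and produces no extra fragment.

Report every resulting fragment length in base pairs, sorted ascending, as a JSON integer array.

[5,5,6,6,6,7,9,12,12,13,13,16,28]

Per-enzyme occurrences:
  CdoIV AATCCCGC/8: at [100] ⇒ [108]
  IvoVI CTATCCC/5: at [18, 78] ⇒ [23, 83]
  KluX TGAA/0: at [36, 113] ⇒ [36, 113]
  EstII ACTAG/2: at [3, 40, 47, 53] ⇒ [5, 42, 49, 55]
  OquX ACCGC/1: at [10, 95, 128] ⇒ [11, 96, 129]

Pooled cuts: [5, 11, 23, 36, 42, 49, 55, 83, 96, 108, 113, 129]

Fragments:
  [0,5): 5 bp
  [5,11): 6 bp
  [11,23): 12 bp
  [23,36): 13 bp
  [36,42): 6 bp
  [42,49): 7 bp
  [49,55): 6 bp
  [55,83): 28 bp
  [83,96): 13 bp
  [96,108): 12 bp
  [108,113): 5 bp
  [113,129): 16 bp
  [129,138): 9 bp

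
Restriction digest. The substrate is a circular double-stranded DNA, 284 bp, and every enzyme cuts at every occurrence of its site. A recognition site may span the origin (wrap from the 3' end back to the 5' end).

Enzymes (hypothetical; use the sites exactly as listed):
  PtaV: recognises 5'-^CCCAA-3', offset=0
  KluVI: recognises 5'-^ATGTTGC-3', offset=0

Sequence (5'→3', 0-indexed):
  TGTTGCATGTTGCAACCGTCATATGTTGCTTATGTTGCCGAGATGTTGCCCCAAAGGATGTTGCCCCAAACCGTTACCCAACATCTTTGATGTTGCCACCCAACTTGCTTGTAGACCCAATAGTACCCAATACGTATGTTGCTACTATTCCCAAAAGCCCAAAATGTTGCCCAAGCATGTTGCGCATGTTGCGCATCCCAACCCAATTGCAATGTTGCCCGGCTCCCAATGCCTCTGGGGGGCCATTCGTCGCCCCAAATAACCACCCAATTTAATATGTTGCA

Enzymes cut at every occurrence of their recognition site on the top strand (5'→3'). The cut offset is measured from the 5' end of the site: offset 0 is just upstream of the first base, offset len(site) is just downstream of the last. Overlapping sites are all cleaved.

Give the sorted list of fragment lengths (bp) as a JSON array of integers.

[5,6,6,7,7,7,7,7,8,8,9,9,9,10,10,10,11,11,11,12,12,13,13,14,16,17,29]

Per-enzyme occurrences:
  PtaV (CCCAA, off=0): starts [49, 64, 76, 98, 115, 125, 149, 157, 169, 196, 201, 224, 253, 265] → cuts [49, 64, 76, 98, 115, 125, 149, 157, 169, 196, 201, 224, 253, 265]
  KluVI (ATGTTGC, off=0): starts [6, 22, 31, 42, 57, 89, 135, 163, 176, 185, 211, 276, 283] → cuts [6, 22, 31, 42, 57, 89, 135, 163, 176, 185, 211, 276, 283]

Pooled cuts: [6, 22, 31, 42, 49, 57, 64, 76, 89, 98, 115, 125, 135, 149, 157, 163, 169, 176, 185, 196, 201, 211, 224, 253, 265, 276, 283]

Fragment lengths:
  6→22: 16 bp
  22→31: 9 bp
  31→42: 11 bp
  42→49: 7 bp
  49→57: 8 bp
  57→64: 7 bp
  64→76: 12 bp
  76→89: 13 bp
  89→98: 9 bp
  98→115: 17 bp
  115→125: 10 bp
  125→135: 10 bp
  135→149: 14 bp
  149→157: 8 bp
  157→163: 6 bp
  163→169: 6 bp
  169→176: 7 bp
  176→185: 9 bp
  185→196: 11 bp
  196→201: 5 bp
  201→211: 10 bp
  211→224: 13 bp
  224→253: 29 bp
  253→265: 12 bp
  265→276: 11 bp
  276→283: 7 bp
  283→6 (wrap): 284-283+6 = 7 bp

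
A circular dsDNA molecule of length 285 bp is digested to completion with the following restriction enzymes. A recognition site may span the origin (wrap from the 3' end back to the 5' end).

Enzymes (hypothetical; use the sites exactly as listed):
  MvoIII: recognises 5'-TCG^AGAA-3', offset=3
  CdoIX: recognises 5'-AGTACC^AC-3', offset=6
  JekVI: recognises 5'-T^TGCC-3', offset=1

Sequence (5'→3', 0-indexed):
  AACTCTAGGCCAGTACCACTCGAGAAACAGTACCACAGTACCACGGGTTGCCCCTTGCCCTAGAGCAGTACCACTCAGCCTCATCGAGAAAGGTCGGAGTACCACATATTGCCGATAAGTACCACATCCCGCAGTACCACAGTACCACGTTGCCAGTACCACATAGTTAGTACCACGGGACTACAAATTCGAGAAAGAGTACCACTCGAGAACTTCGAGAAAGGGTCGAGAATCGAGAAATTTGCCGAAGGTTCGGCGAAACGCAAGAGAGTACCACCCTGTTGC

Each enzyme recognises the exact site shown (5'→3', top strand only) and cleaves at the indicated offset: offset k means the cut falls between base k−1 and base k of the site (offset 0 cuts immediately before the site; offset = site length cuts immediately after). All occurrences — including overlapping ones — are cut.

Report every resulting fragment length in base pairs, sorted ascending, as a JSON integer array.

Scan for sites:
  MvoIII (TCGAGAA, off=3): starts [19, 83, 188, 205, 214, 225, 232] → cuts [22, 86, 191, 208, 217, 228, 235]
  CdoIX (AGTACCAC, off=6): starts [11, 28, 36, 66, 97, 117, 132, 140, 154, 168, 197, 269] → cuts [17, 34, 42, 72, 103, 123, 138, 146, 160, 174, 203, 275]
  JekVI (TTGCC, off=1): starts [47, 54, 108, 149, 241] → cuts [48, 55, 109, 150, 242]

All cut coordinates (distinct, sorted): [17, 22, 34, 42, 48, 55, 72, 86, 103, 109, 123, 138, 146, 150, 160, 174, 191, 203, 208, 217, 228, 235, 242, 275]

Fragments:
  17→22: 5 bp
  22→34: 12 bp
  34→42: 8 bp
  42→48: 6 bp
  48→55: 7 bp
  55→72: 17 bp
  72→86: 14 bp
  86→103: 17 bp
  103→109: 6 bp
  109→123: 14 bp
  123→138: 15 bp
  138→146: 8 bp
  146→150: 4 bp
  150→160: 10 bp
  160→174: 14 bp
  174→191: 17 bp
  191→203: 12 bp
  203→208: 5 bp
  208→217: 9 bp
  217→228: 11 bp
  228→235: 7 bp
  235→242: 7 bp
  242→275: 33 bp
  275→17 (wrap): 285-275+17 = 27 bp

[4,5,5,6,6,7,7,7,8,8,9,10,11,12,12,14,14,14,15,17,17,17,27,33]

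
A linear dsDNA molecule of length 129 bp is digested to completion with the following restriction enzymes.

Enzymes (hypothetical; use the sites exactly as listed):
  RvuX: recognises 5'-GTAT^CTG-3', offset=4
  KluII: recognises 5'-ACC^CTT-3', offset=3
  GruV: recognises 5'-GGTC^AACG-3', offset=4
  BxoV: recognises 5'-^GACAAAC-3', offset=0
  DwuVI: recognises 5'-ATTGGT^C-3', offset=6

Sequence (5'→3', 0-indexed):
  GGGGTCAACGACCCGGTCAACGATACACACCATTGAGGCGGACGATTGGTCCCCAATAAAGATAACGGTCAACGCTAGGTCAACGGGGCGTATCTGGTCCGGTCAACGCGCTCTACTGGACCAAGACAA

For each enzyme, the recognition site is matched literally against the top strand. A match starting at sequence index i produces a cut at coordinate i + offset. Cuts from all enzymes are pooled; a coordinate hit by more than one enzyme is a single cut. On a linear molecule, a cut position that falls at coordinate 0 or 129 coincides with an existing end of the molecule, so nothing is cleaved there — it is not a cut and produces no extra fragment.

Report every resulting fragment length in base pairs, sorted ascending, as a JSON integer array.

[6,11,11,12,12,20,25,32]

Site scan:
  RvuX GTATCTG/4: at [89] ⇒ [93]
  KluII (ACCCTT, off=3): no sites
  GruV GGTCAACG/4: at [2, 14, 66, 77, 100] ⇒ [6, 18, 70, 81, 104]
  BxoV (GACAAAC, off=0): no sites
  DwuVI ATTGGTC/6: at [44] ⇒ [50]

All cut coordinates (distinct, sorted): [6, 18, 50, 70, 81, 93, 104]

Fragments:
  [0,6): 6 bp
  [6,18): 12 bp
  [18,50): 32 bp
  [50,70): 20 bp
  [70,81): 11 bp
  [81,93): 12 bp
  [93,104): 11 bp
  [104,129): 25 bp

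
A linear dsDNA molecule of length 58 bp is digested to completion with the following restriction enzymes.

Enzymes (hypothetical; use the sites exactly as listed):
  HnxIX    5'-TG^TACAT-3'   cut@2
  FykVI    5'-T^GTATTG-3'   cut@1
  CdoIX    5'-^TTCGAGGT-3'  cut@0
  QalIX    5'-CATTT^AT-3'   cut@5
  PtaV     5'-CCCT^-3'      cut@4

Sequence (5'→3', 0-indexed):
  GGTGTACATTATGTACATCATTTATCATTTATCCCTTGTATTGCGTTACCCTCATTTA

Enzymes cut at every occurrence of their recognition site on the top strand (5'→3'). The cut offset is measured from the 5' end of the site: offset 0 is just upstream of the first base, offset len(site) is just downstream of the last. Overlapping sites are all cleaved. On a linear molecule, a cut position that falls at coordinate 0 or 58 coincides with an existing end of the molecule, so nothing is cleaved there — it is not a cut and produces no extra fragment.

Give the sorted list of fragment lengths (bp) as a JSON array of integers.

[1,4,6,6,7,9,10,15]

Scan for sites:
  HnxIX TGTACAT/2: at [2, 11] ⇒ [4, 13]
  FykVI TGTATTG/1: at [36] ⇒ [37]
  CdoIX (TTCGAGGT, off=0): no sites
  QalIX CATTTAT/5: at [18, 25] ⇒ [23, 30]
  PtaV CCCT/4: at [32, 48] ⇒ [36, 52]

All cut coordinates (distinct, sorted): [4, 13, 23, 30, 36, 37, 52]

Fragments:
  [0,4): 4 bp
  [4,13): 9 bp
  [13,23): 10 bp
  [23,30): 7 bp
  [30,36): 6 bp
  [36,37): 1 bp
  [37,52): 15 bp
  [52,58): 6 bp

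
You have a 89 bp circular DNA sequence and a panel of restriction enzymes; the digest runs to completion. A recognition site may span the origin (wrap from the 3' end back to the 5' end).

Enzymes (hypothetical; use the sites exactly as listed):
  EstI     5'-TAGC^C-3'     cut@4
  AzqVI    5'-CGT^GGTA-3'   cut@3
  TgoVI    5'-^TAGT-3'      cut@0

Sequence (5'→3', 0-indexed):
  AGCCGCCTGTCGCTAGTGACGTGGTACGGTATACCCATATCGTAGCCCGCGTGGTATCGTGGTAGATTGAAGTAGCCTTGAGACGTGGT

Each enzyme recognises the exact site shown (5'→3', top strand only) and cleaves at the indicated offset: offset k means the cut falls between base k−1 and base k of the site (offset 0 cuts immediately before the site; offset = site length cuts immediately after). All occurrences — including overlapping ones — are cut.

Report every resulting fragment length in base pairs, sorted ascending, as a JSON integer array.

[6,6,8,9,10,10,16,24]

Scan for sites:
  EstI TAGCC/4: at [42, 72, 88] ⇒ [3, 46, 76]
  AzqVI CGTGGTA/3: at [19, 49, 57, 83] ⇒ [22, 52, 60, 86]
  TgoVI TAGT/0: at [13] ⇒ [13]

All cut coordinates (distinct, sorted): [3, 13, 22, 46, 52, 60, 76, 86]

Fragment lengths:
  3→13: 10 bp
  13→22: 9 bp
  22→46: 24 bp
  46→52: 6 bp
  52→60: 8 bp
  60→76: 16 bp
  76→86: 10 bp
  86→3 (wrap): 89-86+3 = 6 bp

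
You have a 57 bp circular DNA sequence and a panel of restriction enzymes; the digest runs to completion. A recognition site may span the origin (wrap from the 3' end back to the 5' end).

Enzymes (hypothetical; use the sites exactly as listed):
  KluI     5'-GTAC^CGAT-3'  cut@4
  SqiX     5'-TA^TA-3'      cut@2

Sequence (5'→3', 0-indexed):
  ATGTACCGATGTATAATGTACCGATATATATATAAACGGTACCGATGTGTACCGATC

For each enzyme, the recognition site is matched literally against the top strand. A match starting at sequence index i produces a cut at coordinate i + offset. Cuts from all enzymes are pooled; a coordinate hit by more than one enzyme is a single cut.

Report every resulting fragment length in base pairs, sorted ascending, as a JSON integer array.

[2,2,2,5,7,8,10,10,11]

Site scan:
  KluI (GTACCGAT, off=4): starts [2, 17, 38, 48] → cuts [6, 21, 42, 52]
  SqiX (TATA, off=2): starts [11, 24, 26, 28, 30] → cuts [13, 26, 28, 30, 32]

Pooled cuts: [6, 13, 21, 26, 28, 30, 32, 42, 52]

Fragment lengths:
  6→13: 7 bp
  13→21: 8 bp
  21→26: 5 bp
  26→28: 2 bp
  28→30: 2 bp
  30→32: 2 bp
  32→42: 10 bp
  42→52: 10 bp
  52→6 (wrap): 57-52+6 = 11 bp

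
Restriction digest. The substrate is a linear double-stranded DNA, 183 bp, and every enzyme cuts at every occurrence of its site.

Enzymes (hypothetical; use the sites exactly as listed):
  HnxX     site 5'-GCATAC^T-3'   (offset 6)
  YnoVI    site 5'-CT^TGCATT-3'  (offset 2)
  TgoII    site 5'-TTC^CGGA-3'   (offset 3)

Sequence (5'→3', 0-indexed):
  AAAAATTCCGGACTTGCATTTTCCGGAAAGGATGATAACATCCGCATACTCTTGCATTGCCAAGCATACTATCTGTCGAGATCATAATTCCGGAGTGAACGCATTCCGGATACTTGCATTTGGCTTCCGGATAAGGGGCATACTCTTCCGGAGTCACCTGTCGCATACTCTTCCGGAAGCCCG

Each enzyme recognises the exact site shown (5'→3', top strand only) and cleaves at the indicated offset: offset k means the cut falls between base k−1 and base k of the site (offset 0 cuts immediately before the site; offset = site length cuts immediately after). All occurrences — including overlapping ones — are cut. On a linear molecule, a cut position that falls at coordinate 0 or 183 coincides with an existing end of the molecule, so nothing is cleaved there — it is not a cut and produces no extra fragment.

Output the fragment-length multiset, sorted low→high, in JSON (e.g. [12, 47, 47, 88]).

Site scan:
  HnxX (GCATACT, off=6): starts [43, 63, 137, 162] → cuts [49, 69, 143, 168]
  YnoVI (CTTGCATT, off=2): starts [12, 50, 112] → cuts [14, 52, 114]
  TgoII (TTCCGGA, off=3): starts [5, 20, 87, 103, 124, 145, 170] → cuts [8, 23, 90, 106, 127, 148, 173]

Pooled cuts: [8, 14, 23, 49, 52, 69, 90, 106, 114, 127, 143, 148, 168, 173]

Fragment lengths:
  [0,8): 8 bp
  [8,14): 6 bp
  [14,23): 9 bp
  [23,49): 26 bp
  [49,52): 3 bp
  [52,69): 17 bp
  [69,90): 21 bp
  [90,106): 16 bp
  [106,114): 8 bp
  [114,127): 13 bp
  [127,143): 16 bp
  [143,148): 5 bp
  [148,168): 20 bp
  [168,173): 5 bp
  [173,183): 10 bp

[3,5,5,6,8,8,9,10,13,16,16,17,20,21,26]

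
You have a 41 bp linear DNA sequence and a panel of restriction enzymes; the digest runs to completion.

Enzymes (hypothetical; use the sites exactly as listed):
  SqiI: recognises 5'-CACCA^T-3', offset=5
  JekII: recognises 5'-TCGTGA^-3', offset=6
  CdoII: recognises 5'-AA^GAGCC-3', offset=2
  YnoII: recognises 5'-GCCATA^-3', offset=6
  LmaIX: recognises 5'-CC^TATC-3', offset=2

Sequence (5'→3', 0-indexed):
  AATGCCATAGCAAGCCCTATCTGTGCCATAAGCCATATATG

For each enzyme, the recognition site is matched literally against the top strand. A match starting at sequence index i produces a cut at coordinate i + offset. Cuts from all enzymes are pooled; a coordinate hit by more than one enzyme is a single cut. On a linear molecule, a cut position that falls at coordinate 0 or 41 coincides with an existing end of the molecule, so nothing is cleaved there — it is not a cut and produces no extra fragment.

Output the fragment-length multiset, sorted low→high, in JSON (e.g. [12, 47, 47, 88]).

Scan for sites:
  SqiI (CACCAT, off=5): no sites
  JekII (TCGTGA, off=6): no sites
  CdoII (AAGAGCC, off=2): no sites
  YnoII (GCCATA, off=6): starts [3, 24, 31] → cuts [9, 30, 37]
  LmaIX (CCTATC, off=2): starts [15] → cuts [17]

Pooled cuts: [9, 17, 30, 37]

Fragments:
  [0,9): 9 bp
  [9,17): 8 bp
  [17,30): 13 bp
  [30,37): 7 bp
  [37,41): 4 bp

[4,7,8,9,13]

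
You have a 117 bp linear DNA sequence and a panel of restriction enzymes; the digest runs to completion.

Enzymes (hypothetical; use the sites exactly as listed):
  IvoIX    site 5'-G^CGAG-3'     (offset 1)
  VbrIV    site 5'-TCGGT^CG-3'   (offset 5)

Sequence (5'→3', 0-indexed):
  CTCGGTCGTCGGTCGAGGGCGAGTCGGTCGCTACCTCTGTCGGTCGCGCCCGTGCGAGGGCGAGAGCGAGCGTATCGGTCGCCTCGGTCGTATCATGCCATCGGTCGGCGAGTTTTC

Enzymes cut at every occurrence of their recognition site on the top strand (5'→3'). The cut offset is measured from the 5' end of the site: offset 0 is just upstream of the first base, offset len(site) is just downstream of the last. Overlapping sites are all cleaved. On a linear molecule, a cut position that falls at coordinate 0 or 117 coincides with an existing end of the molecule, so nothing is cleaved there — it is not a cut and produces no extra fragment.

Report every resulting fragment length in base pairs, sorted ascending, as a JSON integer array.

Site scan:
  IvoIX (GCGAG, off=1): starts [18, 53, 59, 65, 107] → cuts [19, 54, 60, 66, 108]
  VbrIV (TCGGTCG, off=5): starts [1, 8, 23, 39, 74, 83, 100] → cuts [6, 13, 28, 44, 79, 88, 105]

Pooled cuts: [6, 13, 19, 28, 44, 54, 60, 66, 79, 88, 105, 108]

Fragments:
  [0,6): 6 bp
  [6,13): 7 bp
  [13,19): 6 bp
  [19,28): 9 bp
  [28,44): 16 bp
  [44,54): 10 bp
  [54,60): 6 bp
  [60,66): 6 bp
  [66,79): 13 bp
  [79,88): 9 bp
  [88,105): 17 bp
  [105,108): 3 bp
  [108,117): 9 bp

[3,6,6,6,6,7,9,9,9,10,13,16,17]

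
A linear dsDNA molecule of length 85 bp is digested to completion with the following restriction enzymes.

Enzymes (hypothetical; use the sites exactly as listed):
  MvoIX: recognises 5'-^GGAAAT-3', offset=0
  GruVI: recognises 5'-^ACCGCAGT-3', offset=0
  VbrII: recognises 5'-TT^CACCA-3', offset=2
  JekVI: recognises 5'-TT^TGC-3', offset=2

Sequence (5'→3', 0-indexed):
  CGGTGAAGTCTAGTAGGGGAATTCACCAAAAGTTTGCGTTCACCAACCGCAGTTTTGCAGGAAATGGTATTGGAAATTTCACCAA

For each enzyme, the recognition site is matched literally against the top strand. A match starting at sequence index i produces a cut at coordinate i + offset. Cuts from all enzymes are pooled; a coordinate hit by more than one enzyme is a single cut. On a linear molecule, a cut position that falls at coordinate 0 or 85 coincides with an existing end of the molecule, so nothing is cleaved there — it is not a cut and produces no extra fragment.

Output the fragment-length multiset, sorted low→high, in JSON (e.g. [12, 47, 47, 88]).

[4,5,6,6,8,10,11,12,23]

Per-enzyme occurrences:
  MvoIX GGAAAT/0: at [59, 71] ⇒ [59, 71]
  GruVI ACCGCAGT/0: at [45] ⇒ [45]
  VbrII TTCACCA/2: at [21, 38, 77] ⇒ [23, 40, 79]
  JekVI TTTGC/2: at [32, 53] ⇒ [34, 55]

All cut coordinates (distinct, sorted): [23, 34, 40, 45, 55, 59, 71, 79]

Fragments:
  [0,23): 23 bp
  [23,34): 11 bp
  [34,40): 6 bp
  [40,45): 5 bp
  [45,55): 10 bp
  [55,59): 4 bp
  [59,71): 12 bp
  [71,79): 8 bp
  [79,85): 6 bp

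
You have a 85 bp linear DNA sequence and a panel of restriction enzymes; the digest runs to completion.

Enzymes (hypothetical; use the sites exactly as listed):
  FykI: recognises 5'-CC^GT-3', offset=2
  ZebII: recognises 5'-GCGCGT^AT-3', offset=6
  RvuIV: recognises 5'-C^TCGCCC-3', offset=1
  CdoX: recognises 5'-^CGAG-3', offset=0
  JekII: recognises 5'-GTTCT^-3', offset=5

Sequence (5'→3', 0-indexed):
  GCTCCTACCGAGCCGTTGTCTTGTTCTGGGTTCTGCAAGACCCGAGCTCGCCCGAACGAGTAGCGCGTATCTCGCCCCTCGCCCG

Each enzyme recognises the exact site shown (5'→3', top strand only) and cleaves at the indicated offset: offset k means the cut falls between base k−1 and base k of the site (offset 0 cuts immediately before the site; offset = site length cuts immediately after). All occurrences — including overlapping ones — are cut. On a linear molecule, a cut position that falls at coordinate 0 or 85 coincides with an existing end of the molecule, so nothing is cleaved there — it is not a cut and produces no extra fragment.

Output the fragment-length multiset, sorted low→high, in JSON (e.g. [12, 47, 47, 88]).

Per-enzyme occurrences:
  FykI (CCGT, off=2): starts [12] → cuts [14]
  ZebII (GCGCGTAT, off=6): starts [62] → cuts [68]
  RvuIV (CTCGCCC, off=1): starts [46, 70, 77] → cuts [47, 71, 78]
  CdoX (CGAG, off=0): starts [8, 42, 56] → cuts [8, 42, 56]
  JekII (GTTCT, off=5): starts [22, 29] → cuts [27, 34]

All cut coordinates (distinct, sorted): [8, 14, 27, 34, 42, 47, 56, 68, 71, 78]

Fragment lengths:
  [0,8): 8 bp
  [8,14): 6 bp
  [14,27): 13 bp
  [27,34): 7 bp
  [34,42): 8 bp
  [42,47): 5 bp
  [47,56): 9 bp
  [56,68): 12 bp
  [68,71): 3 bp
  [71,78): 7 bp
  [78,85): 7 bp

[3,5,6,7,7,7,8,8,9,12,13]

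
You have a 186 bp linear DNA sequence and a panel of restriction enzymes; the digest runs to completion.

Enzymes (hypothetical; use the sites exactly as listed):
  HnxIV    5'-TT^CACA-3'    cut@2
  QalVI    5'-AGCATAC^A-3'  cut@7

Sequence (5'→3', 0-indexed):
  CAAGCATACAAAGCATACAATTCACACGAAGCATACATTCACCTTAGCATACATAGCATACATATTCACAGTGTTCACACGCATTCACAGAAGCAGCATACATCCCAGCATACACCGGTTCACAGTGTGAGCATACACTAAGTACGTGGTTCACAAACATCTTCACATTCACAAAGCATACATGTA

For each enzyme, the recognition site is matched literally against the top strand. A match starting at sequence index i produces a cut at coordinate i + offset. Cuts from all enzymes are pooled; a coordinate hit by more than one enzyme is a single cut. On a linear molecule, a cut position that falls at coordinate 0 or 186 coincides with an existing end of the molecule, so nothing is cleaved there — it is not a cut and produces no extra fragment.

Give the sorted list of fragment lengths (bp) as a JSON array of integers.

Scan for sites:
  HnxIV TTCACA/2: at [20, 64, 73, 83, 118, 149, 161, 167] ⇒ [22, 66, 75, 85, 120, 151, 163, 169]
  QalVI AGCATACA/7: at [2, 11, 29, 45, 54, 94, 106, 129, 174] ⇒ [9, 18, 36, 52, 61, 101, 113, 136, 181]

Pooled cuts: [9, 18, 22, 36, 52, 61, 66, 75, 85, 101, 113, 120, 136, 151, 163, 169, 181]

Fragments:
  [0,9): 9 bp
  [9,18): 9 bp
  [18,22): 4 bp
  [22,36): 14 bp
  [36,52): 16 bp
  [52,61): 9 bp
  [61,66): 5 bp
  [66,75): 9 bp
  [75,85): 10 bp
  [85,101): 16 bp
  [101,113): 12 bp
  [113,120): 7 bp
  [120,136): 16 bp
  [136,151): 15 bp
  [151,163): 12 bp
  [163,169): 6 bp
  [169,181): 12 bp
  [181,186): 5 bp

[4,5,5,6,7,9,9,9,9,10,12,12,12,14,15,16,16,16]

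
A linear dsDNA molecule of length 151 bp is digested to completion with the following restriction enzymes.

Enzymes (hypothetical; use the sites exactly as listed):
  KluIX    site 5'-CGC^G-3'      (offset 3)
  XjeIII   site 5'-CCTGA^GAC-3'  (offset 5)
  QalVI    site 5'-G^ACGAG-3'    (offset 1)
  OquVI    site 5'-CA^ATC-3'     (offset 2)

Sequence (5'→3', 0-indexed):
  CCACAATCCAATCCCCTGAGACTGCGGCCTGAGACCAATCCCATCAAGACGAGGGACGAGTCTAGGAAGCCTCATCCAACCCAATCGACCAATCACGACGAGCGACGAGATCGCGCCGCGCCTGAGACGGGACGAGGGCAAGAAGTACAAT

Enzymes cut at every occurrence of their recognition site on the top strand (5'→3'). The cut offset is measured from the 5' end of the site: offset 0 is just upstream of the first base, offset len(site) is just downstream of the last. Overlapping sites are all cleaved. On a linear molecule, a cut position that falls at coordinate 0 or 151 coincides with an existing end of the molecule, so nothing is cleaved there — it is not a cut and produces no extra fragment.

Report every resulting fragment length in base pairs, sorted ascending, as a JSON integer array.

Scan for sites:
  KluIX (CGCG, off=3): starts [111, 116] → cuts [114, 119]
  XjeIII (CCTGAGAC, off=5): starts [14, 27, 120] → cuts [19, 32, 125]
  QalVI (GACGAG, off=1): starts [47, 54, 96, 103, 130] → cuts [48, 55, 97, 104, 131]
  OquVI (CAATC, off=2): starts [3, 8, 35, 81, 89] → cuts [5, 10, 37, 83, 91]

Pooled cuts: [5, 10, 19, 32, 37, 48, 55, 83, 91, 97, 104, 114, 119, 125, 131]

Fragments:
  [0,5): 5 bp
  [5,10): 5 bp
  [10,19): 9 bp
  [19,32): 13 bp
  [32,37): 5 bp
  [37,48): 11 bp
  [48,55): 7 bp
  [55,83): 28 bp
  [83,91): 8 bp
  [91,97): 6 bp
  [97,104): 7 bp
  [104,114): 10 bp
  [114,119): 5 bp
  [119,125): 6 bp
  [125,131): 6 bp
  [131,151): 20 bp

[5,5,5,5,6,6,6,7,7,8,9,10,11,13,20,28]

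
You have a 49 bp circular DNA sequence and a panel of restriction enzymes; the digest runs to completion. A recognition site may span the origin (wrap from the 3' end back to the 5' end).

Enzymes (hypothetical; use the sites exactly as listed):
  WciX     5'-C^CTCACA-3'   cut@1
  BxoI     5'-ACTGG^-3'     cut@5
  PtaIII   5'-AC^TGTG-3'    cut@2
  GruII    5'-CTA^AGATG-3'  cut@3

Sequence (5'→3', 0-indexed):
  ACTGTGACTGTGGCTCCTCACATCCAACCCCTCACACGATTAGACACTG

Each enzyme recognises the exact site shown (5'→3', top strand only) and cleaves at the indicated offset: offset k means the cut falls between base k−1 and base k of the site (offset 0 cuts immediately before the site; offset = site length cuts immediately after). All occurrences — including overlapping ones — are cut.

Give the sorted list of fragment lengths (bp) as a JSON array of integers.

[6,8,14,21]

Scan for sites:
  WciX (CCTCACA, off=1): starts [15, 29] → cuts [16, 30]
  BxoI (ACTGG, off=5): no sites
  PtaIII (ACTGTG, off=2): starts [0, 6] → cuts [2, 8]
  GruII (CTAAGATG, off=3): no sites

All cut coordinates (distinct, sorted): [2, 8, 16, 30]

Fragments:
  2→8: 6 bp
  8→16: 8 bp
  16→30: 14 bp
  30→2 (wrap): 49-30+2 = 21 bp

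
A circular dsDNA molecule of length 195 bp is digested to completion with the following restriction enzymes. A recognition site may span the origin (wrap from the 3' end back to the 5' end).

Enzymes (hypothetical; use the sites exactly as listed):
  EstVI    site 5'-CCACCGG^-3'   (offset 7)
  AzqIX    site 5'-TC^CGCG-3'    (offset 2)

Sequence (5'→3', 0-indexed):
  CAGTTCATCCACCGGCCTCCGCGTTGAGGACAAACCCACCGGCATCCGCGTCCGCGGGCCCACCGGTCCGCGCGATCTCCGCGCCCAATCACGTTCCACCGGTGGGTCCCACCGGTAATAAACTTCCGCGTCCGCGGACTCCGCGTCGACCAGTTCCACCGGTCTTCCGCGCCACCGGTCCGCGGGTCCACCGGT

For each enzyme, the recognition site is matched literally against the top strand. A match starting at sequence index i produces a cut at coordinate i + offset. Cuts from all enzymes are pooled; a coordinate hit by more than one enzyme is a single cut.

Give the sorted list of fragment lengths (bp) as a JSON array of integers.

Per-enzyme occurrences:
  EstVI (CCACCGG, off=7): starts [8, 35, 59, 95, 108, 155, 171, 187] → cuts [15, 42, 66, 102, 115, 162, 178, 194]
  AzqIX (TCCGCG, off=2): starts [17, 44, 50, 66, 77, 124, 130, 139, 165, 178] → cuts [19, 46, 52, 68, 79, 126, 132, 141, 167, 180]

All cut coordinates (distinct, sorted): [15, 19, 42, 46, 52, 66, 68, 79, 102, 115, 126, 132, 141, 162, 167, 178, 180, 194]

Fragments:
  15→19: 4 bp
  19→42: 23 bp
  42→46: 4 bp
  46→52: 6 bp
  52→66: 14 bp
  66→68: 2 bp
  68→79: 11 bp
  79→102: 23 bp
  102→115: 13 bp
  115→126: 11 bp
  126→132: 6 bp
  132→141: 9 bp
  141→162: 21 bp
  162→167: 5 bp
  167→178: 11 bp
  178→180: 2 bp
  180→194: 14 bp
  194→15 (wrap): 195-194+15 = 16 bp

[2,2,4,4,5,6,6,9,11,11,11,13,14,14,16,21,23,23]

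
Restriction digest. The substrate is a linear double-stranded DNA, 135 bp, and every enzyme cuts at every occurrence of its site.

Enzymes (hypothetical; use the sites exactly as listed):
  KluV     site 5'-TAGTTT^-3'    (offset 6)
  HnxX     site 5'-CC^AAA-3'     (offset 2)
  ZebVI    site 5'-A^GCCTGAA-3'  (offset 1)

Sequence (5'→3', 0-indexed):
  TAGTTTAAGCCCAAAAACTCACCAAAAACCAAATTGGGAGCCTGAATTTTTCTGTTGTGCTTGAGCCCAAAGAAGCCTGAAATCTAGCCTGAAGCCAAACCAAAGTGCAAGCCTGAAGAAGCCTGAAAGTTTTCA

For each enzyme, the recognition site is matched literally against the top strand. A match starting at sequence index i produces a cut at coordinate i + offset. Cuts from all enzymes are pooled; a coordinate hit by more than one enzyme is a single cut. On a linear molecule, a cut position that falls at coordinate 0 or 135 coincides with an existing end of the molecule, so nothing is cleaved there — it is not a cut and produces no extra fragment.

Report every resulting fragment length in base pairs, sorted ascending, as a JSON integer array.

Site scan:
  KluV (TAGTTT, off=6): starts [0] → cuts [6]
  HnxX (CCAAA, off=2): starts [10, 21, 28, 66, 94, 99] → cuts [12, 23, 30, 68, 96, 101]
  ZebVI (AGCCTGAA, off=1): starts [38, 73, 85, 109, 119] → cuts [39, 74, 86, 110, 120]

Pooled cuts: [6, 12, 23, 30, 39, 68, 74, 86, 96, 101, 110, 120]

Fragments:
  [0,6): 6 bp
  [6,12): 6 bp
  [12,23): 11 bp
  [23,30): 7 bp
  [30,39): 9 bp
  [39,68): 29 bp
  [68,74): 6 bp
  [74,86): 12 bp
  [86,96): 10 bp
  [96,101): 5 bp
  [101,110): 9 bp
  [110,120): 10 bp
  [120,135): 15 bp

[5,6,6,6,7,9,9,10,10,11,12,15,29]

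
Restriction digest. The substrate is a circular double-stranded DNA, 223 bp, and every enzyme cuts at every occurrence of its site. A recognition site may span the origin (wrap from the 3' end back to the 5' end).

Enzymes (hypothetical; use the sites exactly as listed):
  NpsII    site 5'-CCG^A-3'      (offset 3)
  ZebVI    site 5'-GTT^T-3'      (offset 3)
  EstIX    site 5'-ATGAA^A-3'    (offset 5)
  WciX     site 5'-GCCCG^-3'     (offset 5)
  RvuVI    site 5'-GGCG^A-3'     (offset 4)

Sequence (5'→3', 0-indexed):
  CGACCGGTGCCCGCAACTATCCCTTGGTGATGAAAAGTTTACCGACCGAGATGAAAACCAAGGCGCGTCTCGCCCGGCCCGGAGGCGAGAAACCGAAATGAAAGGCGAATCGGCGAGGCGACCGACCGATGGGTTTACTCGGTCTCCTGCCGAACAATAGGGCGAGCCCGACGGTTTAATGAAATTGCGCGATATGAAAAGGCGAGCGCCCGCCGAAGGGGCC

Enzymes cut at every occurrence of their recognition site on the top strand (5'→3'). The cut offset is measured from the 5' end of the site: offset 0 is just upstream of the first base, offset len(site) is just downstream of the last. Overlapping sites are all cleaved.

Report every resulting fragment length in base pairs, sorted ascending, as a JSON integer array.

Per-enzyme occurrences:
  NpsII CCGA/3: at [41, 45, 92, 121, 125, 149, 167, 212, 222] ⇒ [2, 44, 48, 95, 124, 128, 152, 170, 215]
  ZebVI GTTT/3: at [36, 132, 173] ⇒ [39, 135, 176]
  EstIX ATGAAA/5: at [29, 50, 97, 178, 193] ⇒ [34, 55, 102, 183, 198]
  WciX GCCCG/5: at [8, 71, 76, 165, 207, 220] ⇒ [2, 13, 76, 81, 170, 212]
  RvuVI GGCGA/4: at [83, 103, 111, 116, 160, 200] ⇒ [87, 107, 115, 120, 164, 204]

Pooled cuts: [2, 13, 34, 39, 44, 48, 55, 76, 81, 87, 95, 102, 107, 115, 120, 124, 128, 135, 152, 164, 170, 176, 183, 198, 204, 212, 215]

Fragments:
  2→13: 11 bp
  13→34: 21 bp
  34→39: 5 bp
  39→44: 5 bp
  44→48: 4 bp
  48→55: 7 bp
  55→76: 21 bp
  76→81: 5 bp
  81→87: 6 bp
  87→95: 8 bp
  95→102: 7 bp
  102→107: 5 bp
  107→115: 8 bp
  115→120: 5 bp
  120→124: 4 bp
  124→128: 4 bp
  128→135: 7 bp
  135→152: 17 bp
  152→164: 12 bp
  164→170: 6 bp
  170→176: 6 bp
  176→183: 7 bp
  183→198: 15 bp
  198→204: 6 bp
  204→212: 8 bp
  212→215: 3 bp
  215→2 (wrap): 223-215+2 = 10 bp

[3,4,4,4,5,5,5,5,5,6,6,6,6,7,7,7,7,8,8,8,10,11,12,15,17,21,21]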